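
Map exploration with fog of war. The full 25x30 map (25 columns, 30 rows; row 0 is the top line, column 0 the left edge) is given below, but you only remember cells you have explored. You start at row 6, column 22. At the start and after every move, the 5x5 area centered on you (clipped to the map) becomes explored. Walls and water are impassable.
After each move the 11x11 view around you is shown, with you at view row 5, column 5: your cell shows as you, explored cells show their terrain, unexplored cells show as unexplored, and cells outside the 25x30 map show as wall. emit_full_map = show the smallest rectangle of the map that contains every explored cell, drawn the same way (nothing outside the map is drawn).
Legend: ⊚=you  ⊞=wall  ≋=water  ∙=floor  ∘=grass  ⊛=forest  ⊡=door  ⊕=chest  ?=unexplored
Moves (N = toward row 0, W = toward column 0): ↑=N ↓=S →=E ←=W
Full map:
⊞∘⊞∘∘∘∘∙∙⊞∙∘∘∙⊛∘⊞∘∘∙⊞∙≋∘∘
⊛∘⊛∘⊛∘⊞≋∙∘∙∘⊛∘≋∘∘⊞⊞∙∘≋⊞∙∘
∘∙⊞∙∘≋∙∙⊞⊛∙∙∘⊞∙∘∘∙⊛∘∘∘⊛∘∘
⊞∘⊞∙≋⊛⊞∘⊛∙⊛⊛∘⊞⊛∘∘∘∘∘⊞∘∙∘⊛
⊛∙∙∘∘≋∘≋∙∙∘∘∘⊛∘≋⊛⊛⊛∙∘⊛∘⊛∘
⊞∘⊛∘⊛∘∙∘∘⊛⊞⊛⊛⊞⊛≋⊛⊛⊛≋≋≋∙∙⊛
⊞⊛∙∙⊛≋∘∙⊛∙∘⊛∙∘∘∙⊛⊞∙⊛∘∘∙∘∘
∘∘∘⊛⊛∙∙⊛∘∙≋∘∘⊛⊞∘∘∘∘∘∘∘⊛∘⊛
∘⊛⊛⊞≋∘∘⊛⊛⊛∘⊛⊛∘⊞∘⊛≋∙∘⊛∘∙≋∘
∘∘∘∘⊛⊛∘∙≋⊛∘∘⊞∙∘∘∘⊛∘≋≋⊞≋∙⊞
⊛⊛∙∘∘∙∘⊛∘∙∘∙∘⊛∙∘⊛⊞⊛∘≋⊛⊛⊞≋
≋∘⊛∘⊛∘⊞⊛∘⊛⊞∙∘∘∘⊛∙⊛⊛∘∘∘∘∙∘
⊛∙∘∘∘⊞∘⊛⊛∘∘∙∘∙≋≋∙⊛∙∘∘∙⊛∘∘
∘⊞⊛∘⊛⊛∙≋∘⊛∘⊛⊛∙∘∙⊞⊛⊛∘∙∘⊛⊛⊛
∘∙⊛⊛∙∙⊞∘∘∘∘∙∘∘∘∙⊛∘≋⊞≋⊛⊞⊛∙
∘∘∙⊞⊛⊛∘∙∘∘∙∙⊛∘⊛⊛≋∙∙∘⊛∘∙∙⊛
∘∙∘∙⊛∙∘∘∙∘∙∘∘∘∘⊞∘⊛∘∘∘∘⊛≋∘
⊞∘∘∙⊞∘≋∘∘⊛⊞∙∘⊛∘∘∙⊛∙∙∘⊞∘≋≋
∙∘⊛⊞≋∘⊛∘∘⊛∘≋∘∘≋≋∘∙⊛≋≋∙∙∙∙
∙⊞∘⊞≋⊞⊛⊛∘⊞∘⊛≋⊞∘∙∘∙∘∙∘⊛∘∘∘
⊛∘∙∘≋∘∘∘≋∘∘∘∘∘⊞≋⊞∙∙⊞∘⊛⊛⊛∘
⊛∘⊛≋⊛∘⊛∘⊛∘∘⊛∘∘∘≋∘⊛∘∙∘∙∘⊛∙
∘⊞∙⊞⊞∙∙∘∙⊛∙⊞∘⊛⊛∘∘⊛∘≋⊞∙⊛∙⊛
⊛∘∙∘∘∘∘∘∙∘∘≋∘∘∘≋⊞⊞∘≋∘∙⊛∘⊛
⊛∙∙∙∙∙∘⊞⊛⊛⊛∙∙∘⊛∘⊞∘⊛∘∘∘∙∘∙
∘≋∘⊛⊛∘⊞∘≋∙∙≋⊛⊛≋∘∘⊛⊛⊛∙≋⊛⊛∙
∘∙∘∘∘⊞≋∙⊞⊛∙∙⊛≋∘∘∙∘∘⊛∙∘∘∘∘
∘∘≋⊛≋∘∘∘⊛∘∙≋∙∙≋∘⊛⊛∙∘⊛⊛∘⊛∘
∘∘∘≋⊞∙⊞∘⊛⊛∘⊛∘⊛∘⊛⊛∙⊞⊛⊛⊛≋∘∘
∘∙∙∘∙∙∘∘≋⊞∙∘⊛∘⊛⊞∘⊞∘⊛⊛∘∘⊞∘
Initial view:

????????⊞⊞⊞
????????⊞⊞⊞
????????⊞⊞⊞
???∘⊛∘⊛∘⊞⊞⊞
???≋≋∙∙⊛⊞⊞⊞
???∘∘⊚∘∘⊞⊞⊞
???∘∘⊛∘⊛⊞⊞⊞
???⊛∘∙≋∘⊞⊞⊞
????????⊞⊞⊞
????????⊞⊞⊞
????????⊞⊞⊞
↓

????????⊞⊞⊞
????????⊞⊞⊞
???∘⊛∘⊛∘⊞⊞⊞
???≋≋∙∙⊛⊞⊞⊞
???∘∘∙∘∘⊞⊞⊞
???∘∘⊚∘⊛⊞⊞⊞
???⊛∘∙≋∘⊞⊞⊞
???≋⊞≋∙⊞⊞⊞⊞
????????⊞⊞⊞
????????⊞⊞⊞
????????⊞⊞⊞

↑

????????⊞⊞⊞
????????⊞⊞⊞
????????⊞⊞⊞
???∘⊛∘⊛∘⊞⊞⊞
???≋≋∙∙⊛⊞⊞⊞
???∘∘⊚∘∘⊞⊞⊞
???∘∘⊛∘⊛⊞⊞⊞
???⊛∘∙≋∘⊞⊞⊞
???≋⊞≋∙⊞⊞⊞⊞
????????⊞⊞⊞
????????⊞⊞⊞

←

?????????⊞⊞
?????????⊞⊞
?????????⊞⊞
???∙∘⊛∘⊛∘⊞⊞
???≋≋≋∙∙⊛⊞⊞
???⊛∘⊚∙∘∘⊞⊞
???∘∘∘⊛∘⊛⊞⊞
???∘⊛∘∙≋∘⊞⊞
????≋⊞≋∙⊞⊞⊞
?????????⊞⊞
?????????⊞⊞

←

??????????⊞
??????????⊞
??????????⊞
???⊛∙∘⊛∘⊛∘⊞
???⊛≋≋≋∙∙⊛⊞
???∙⊛⊚∘∙∘∘⊞
???∘∘∘∘⊛∘⊛⊞
???∙∘⊛∘∙≋∘⊞
?????≋⊞≋∙⊞⊞
??????????⊞
??????????⊞

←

???????????
???????????
???????????
???⊛⊛∙∘⊛∘⊛∘
???⊛⊛≋≋≋∙∙⊛
???⊞∙⊚∘∘∙∘∘
???∘∘∘∘∘⊛∘⊛
???≋∙∘⊛∘∙≋∘
??????≋⊞≋∙⊞
???????????
???????????

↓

???????????
???????????
???⊛⊛∙∘⊛∘⊛∘
???⊛⊛≋≋≋∙∙⊛
???⊞∙⊛∘∘∙∘∘
???∘∘⊚∘∘⊛∘⊛
???≋∙∘⊛∘∙≋∘
???⊛∘≋≋⊞≋∙⊞
???????????
???????????
???????????

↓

???????????
???⊛⊛∙∘⊛∘⊛∘
???⊛⊛≋≋≋∙∙⊛
???⊞∙⊛∘∘∙∘∘
???∘∘∘∘∘⊛∘⊛
???≋∙⊚⊛∘∙≋∘
???⊛∘≋≋⊞≋∙⊞
???⊞⊛∘≋⊛???
???????????
???????????
???????????

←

???????????
????⊛⊛∙∘⊛∘⊛
????⊛⊛≋≋≋∙∙
???⊛⊞∙⊛∘∘∙∘
???∘∘∘∘∘∘⊛∘
???⊛≋⊚∘⊛∘∙≋
???∘⊛∘≋≋⊞≋∙
???⊛⊞⊛∘≋⊛??
???????????
???????????
???????????

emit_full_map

?⊛⊛∙∘⊛∘⊛∘
?⊛⊛≋≋≋∙∙⊛
⊛⊞∙⊛∘∘∙∘∘
∘∘∘∘∘∘⊛∘⊛
⊛≋⊚∘⊛∘∙≋∘
∘⊛∘≋≋⊞≋∙⊞
⊛⊞⊛∘≋⊛???

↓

????⊛⊛∙∘⊛∘⊛
????⊛⊛≋≋≋∙∙
???⊛⊞∙⊛∘∘∙∘
???∘∘∘∘∘∘⊛∘
???⊛≋∙∘⊛∘∙≋
???∘⊛⊚≋≋⊞≋∙
???⊛⊞⊛∘≋⊛??
???∙⊛⊛∘∘???
???????????
???????????
???????????

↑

???????????
????⊛⊛∙∘⊛∘⊛
????⊛⊛≋≋≋∙∙
???⊛⊞∙⊛∘∘∙∘
???∘∘∘∘∘∘⊛∘
???⊛≋⊚∘⊛∘∙≋
???∘⊛∘≋≋⊞≋∙
???⊛⊞⊛∘≋⊛??
???∙⊛⊛∘∘???
???????????
???????????

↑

???????????
???????????
????⊛⊛∙∘⊛∘⊛
???⊛⊛⊛≋≋≋∙∙
???⊛⊞∙⊛∘∘∙∘
???∘∘⊚∘∘∘⊛∘
???⊛≋∙∘⊛∘∙≋
???∘⊛∘≋≋⊞≋∙
???⊛⊞⊛∘≋⊛??
???∙⊛⊛∘∘???
???????????

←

???????????
???????????
?????⊛⊛∙∘⊛∘
???≋⊛⊛⊛≋≋≋∙
???∙⊛⊞∙⊛∘∘∙
???∘∘⊚∘∘∘∘⊛
???∘⊛≋∙∘⊛∘∙
???∘∘⊛∘≋≋⊞≋
????⊛⊞⊛∘≋⊛?
????∙⊛⊛∘∘??
???????????

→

???????????
???????????
????⊛⊛∙∘⊛∘⊛
??≋⊛⊛⊛≋≋≋∙∙
??∙⊛⊞∙⊛∘∘∙∘
??∘∘∘⊚∘∘∘⊛∘
??∘⊛≋∙∘⊛∘∙≋
??∘∘⊛∘≋≋⊞≋∙
???⊛⊞⊛∘≋⊛??
???∙⊛⊛∘∘???
???????????

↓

???????????
????⊛⊛∙∘⊛∘⊛
??≋⊛⊛⊛≋≋≋∙∙
??∙⊛⊞∙⊛∘∘∙∘
??∘∘∘∘∘∘∘⊛∘
??∘⊛≋⊚∘⊛∘∙≋
??∘∘⊛∘≋≋⊞≋∙
???⊛⊞⊛∘≋⊛??
???∙⊛⊛∘∘???
???????????
???????????

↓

????⊛⊛∙∘⊛∘⊛
??≋⊛⊛⊛≋≋≋∙∙
??∙⊛⊞∙⊛∘∘∙∘
??∘∘∘∘∘∘∘⊛∘
??∘⊛≋∙∘⊛∘∙≋
??∘∘⊛⊚≋≋⊞≋∙
???⊛⊞⊛∘≋⊛??
???∙⊛⊛∘∘???
???????????
???????????
???????????

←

?????⊛⊛∙∘⊛∘
???≋⊛⊛⊛≋≋≋∙
???∙⊛⊞∙⊛∘∘∙
???∘∘∘∘∘∘∘⊛
???∘⊛≋∙∘⊛∘∙
???∘∘⊚∘≋≋⊞≋
???∘⊛⊞⊛∘≋⊛?
???⊛∙⊛⊛∘∘??
???????????
???????????
???????????

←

??????⊛⊛∙∘⊛
????≋⊛⊛⊛≋≋≋
????∙⊛⊞∙⊛∘∘
???⊞∘∘∘∘∘∘∘
???⊞∘⊛≋∙∘⊛∘
???∘∘⊚⊛∘≋≋⊞
???∙∘⊛⊞⊛∘≋⊛
???∘⊛∙⊛⊛∘∘?
???????????
???????????
???????????

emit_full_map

???⊛⊛∙∘⊛∘⊛∘
?≋⊛⊛⊛≋≋≋∙∙⊛
?∙⊛⊞∙⊛∘∘∙∘∘
⊞∘∘∘∘∘∘∘⊛∘⊛
⊞∘⊛≋∙∘⊛∘∙≋∘
∘∘⊚⊛∘≋≋⊞≋∙⊞
∙∘⊛⊞⊛∘≋⊛???
∘⊛∙⊛⊛∘∘????

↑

???????????
??????⊛⊛∙∘⊛
????≋⊛⊛⊛≋≋≋
???∘∙⊛⊞∙⊛∘∘
???⊞∘∘∘∘∘∘∘
???⊞∘⊚≋∙∘⊛∘
???∘∘∘⊛∘≋≋⊞
???∙∘⊛⊞⊛∘≋⊛
???∘⊛∙⊛⊛∘∘?
???????????
???????????

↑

???????????
???????????
??????⊛⊛∙∘⊛
???⊛≋⊛⊛⊛≋≋≋
???∘∙⊛⊞∙⊛∘∘
???⊞∘⊚∘∘∘∘∘
???⊞∘⊛≋∙∘⊛∘
???∘∘∘⊛∘≋≋⊞
???∙∘⊛⊞⊛∘≋⊛
???∘⊛∙⊛⊛∘∘?
???????????

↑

???????????
???????????
???????????
???∘≋⊛⊛⊛∙∘⊛
???⊛≋⊛⊛⊛≋≋≋
???∘∙⊚⊞∙⊛∘∘
???⊞∘∘∘∘∘∘∘
???⊞∘⊛≋∙∘⊛∘
???∘∘∘⊛∘≋≋⊞
???∙∘⊛⊞⊛∘≋⊛
???∘⊛∙⊛⊛∘∘?

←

???????????
???????????
???????????
???⊛∘≋⊛⊛⊛∙∘
???⊞⊛≋⊛⊛⊛≋≋
???∘∘⊚⊛⊞∙⊛∘
???⊛⊞∘∘∘∘∘∘
???∘⊞∘⊛≋∙∘⊛
????∘∘∘⊛∘≋≋
????∙∘⊛⊞⊛∘≋
????∘⊛∙⊛⊛∘∘

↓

???????????
???????????
???⊛∘≋⊛⊛⊛∙∘
???⊞⊛≋⊛⊛⊛≋≋
???∘∘∙⊛⊞∙⊛∘
???⊛⊞⊚∘∘∘∘∘
???∘⊞∘⊛≋∙∘⊛
???∙∘∘∘⊛∘≋≋
????∙∘⊛⊞⊛∘≋
????∘⊛∙⊛⊛∘∘
???????????

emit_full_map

⊛∘≋⊛⊛⊛∙∘⊛∘⊛∘
⊞⊛≋⊛⊛⊛≋≋≋∙∙⊛
∘∘∙⊛⊞∙⊛∘∘∙∘∘
⊛⊞⊚∘∘∘∘∘∘⊛∘⊛
∘⊞∘⊛≋∙∘⊛∘∙≋∘
∙∘∘∘⊛∘≋≋⊞≋∙⊞
?∙∘⊛⊞⊛∘≋⊛???
?∘⊛∙⊛⊛∘∘????


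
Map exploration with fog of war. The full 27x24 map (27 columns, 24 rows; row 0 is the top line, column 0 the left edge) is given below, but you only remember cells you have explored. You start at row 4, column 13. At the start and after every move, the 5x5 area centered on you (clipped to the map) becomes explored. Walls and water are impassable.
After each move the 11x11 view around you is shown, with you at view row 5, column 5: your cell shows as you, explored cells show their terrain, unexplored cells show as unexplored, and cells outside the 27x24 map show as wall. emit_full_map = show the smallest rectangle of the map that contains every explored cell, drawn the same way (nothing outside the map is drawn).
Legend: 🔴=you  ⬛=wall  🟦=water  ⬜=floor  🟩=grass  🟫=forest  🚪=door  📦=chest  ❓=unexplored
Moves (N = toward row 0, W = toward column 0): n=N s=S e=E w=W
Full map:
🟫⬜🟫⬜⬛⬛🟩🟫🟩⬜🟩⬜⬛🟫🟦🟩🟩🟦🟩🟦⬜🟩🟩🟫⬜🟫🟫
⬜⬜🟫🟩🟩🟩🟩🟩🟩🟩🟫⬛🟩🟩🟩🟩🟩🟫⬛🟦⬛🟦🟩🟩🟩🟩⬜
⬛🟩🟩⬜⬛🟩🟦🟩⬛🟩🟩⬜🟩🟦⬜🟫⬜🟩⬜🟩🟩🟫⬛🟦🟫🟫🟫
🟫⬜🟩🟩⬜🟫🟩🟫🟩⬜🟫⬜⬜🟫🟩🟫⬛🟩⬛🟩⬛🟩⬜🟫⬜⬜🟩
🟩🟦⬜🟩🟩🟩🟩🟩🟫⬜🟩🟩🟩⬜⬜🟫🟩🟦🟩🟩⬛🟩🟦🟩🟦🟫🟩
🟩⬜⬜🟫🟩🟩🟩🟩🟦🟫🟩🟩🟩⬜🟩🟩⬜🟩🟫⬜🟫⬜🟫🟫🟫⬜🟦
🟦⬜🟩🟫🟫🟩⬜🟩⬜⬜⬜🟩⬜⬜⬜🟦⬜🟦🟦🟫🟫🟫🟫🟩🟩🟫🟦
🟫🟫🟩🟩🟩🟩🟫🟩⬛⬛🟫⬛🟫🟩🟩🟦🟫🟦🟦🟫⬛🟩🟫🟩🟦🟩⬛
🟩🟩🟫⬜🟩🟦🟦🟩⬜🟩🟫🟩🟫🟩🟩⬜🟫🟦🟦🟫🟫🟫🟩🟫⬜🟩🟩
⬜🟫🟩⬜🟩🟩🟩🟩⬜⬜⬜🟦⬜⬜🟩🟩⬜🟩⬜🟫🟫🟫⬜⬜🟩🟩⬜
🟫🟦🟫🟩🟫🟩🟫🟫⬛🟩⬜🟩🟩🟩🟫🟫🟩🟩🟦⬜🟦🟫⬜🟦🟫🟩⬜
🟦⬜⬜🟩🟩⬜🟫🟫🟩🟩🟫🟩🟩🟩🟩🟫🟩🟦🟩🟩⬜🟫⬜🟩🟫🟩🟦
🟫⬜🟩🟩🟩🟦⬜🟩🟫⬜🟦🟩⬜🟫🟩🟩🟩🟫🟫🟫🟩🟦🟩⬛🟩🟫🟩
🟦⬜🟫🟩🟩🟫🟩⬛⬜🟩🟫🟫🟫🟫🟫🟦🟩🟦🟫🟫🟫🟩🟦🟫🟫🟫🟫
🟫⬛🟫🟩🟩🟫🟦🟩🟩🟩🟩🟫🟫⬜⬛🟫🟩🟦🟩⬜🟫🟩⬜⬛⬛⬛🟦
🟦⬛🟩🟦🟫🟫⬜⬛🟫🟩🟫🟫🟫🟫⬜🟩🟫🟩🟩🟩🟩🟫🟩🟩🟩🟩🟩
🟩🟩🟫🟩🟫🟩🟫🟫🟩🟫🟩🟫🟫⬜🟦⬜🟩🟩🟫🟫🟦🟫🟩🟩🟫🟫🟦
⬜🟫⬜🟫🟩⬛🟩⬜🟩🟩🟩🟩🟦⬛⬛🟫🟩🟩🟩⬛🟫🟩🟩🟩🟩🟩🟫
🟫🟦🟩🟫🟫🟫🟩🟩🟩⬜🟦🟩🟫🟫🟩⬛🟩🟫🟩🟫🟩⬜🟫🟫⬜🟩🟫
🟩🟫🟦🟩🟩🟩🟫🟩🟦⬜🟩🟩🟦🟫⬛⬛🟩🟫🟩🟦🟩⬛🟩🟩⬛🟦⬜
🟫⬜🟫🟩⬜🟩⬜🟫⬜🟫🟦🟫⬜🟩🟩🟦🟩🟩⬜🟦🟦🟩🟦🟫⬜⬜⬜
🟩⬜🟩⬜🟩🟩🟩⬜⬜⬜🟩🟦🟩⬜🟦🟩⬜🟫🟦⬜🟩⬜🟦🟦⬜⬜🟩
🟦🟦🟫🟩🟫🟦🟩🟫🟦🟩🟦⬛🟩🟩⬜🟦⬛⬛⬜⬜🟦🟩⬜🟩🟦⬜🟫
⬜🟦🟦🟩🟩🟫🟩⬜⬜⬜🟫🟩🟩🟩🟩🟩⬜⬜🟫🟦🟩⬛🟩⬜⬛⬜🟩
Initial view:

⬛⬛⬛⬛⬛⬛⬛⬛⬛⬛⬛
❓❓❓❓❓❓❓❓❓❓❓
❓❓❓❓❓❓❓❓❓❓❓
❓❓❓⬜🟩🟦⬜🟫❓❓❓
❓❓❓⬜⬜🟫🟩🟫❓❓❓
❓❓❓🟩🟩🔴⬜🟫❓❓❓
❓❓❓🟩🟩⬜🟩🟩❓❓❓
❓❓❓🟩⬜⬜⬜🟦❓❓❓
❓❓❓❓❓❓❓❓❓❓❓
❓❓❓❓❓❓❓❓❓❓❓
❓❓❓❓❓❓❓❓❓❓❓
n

⬛⬛⬛⬛⬛⬛⬛⬛⬛⬛⬛
⬛⬛⬛⬛⬛⬛⬛⬛⬛⬛⬛
❓❓❓❓❓❓❓❓❓❓❓
❓❓❓⬛🟩🟩🟩🟩❓❓❓
❓❓❓⬜🟩🟦⬜🟫❓❓❓
❓❓❓⬜⬜🔴🟩🟫❓❓❓
❓❓❓🟩🟩⬜⬜🟫❓❓❓
❓❓❓🟩🟩⬜🟩🟩❓❓❓
❓❓❓🟩⬜⬜⬜🟦❓❓❓
❓❓❓❓❓❓❓❓❓❓❓
❓❓❓❓❓❓❓❓❓❓❓

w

⬛⬛⬛⬛⬛⬛⬛⬛⬛⬛⬛
⬛⬛⬛⬛⬛⬛⬛⬛⬛⬛⬛
❓❓❓❓❓❓❓❓❓❓❓
❓❓❓🟫⬛🟩🟩🟩🟩❓❓
❓❓❓🟩⬜🟩🟦⬜🟫❓❓
❓❓❓🟫⬜🔴🟫🟩🟫❓❓
❓❓❓🟩🟩🟩⬜⬜🟫❓❓
❓❓❓🟩🟩🟩⬜🟩🟩❓❓
❓❓❓❓🟩⬜⬜⬜🟦❓❓
❓❓❓❓❓❓❓❓❓❓❓
❓❓❓❓❓❓❓❓❓❓❓

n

⬛⬛⬛⬛⬛⬛⬛⬛⬛⬛⬛
⬛⬛⬛⬛⬛⬛⬛⬛⬛⬛⬛
⬛⬛⬛⬛⬛⬛⬛⬛⬛⬛⬛
❓❓❓🟩⬜⬛🟫🟦❓❓❓
❓❓❓🟫⬛🟩🟩🟩🟩❓❓
❓❓❓🟩⬜🔴🟦⬜🟫❓❓
❓❓❓🟫⬜⬜🟫🟩🟫❓❓
❓❓❓🟩🟩🟩⬜⬜🟫❓❓
❓❓❓🟩🟩🟩⬜🟩🟩❓❓
❓❓❓❓🟩⬜⬜⬜🟦❓❓
❓❓❓❓❓❓❓❓❓❓❓

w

⬛⬛⬛⬛⬛⬛⬛⬛⬛⬛⬛
⬛⬛⬛⬛⬛⬛⬛⬛⬛⬛⬛
⬛⬛⬛⬛⬛⬛⬛⬛⬛⬛⬛
❓❓❓⬜🟩⬜⬛🟫🟦❓❓
❓❓❓🟩🟫⬛🟩🟩🟩🟩❓
❓❓❓🟩🟩🔴🟩🟦⬜🟫❓
❓❓❓⬜🟫⬜⬜🟫🟩🟫❓
❓❓❓⬜🟩🟩🟩⬜⬜🟫❓
❓❓❓❓🟩🟩🟩⬜🟩🟩❓
❓❓❓❓❓🟩⬜⬜⬜🟦❓
❓❓❓❓❓❓❓❓❓❓❓

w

⬛⬛⬛⬛⬛⬛⬛⬛⬛⬛⬛
⬛⬛⬛⬛⬛⬛⬛⬛⬛⬛⬛
⬛⬛⬛⬛⬛⬛⬛⬛⬛⬛⬛
❓❓❓🟩⬜🟩⬜⬛🟫🟦❓
❓❓❓🟩🟩🟫⬛🟩🟩🟩🟩
❓❓❓⬛🟩🔴⬜🟩🟦⬜🟫
❓❓❓🟩⬜🟫⬜⬜🟫🟩🟫
❓❓❓🟫⬜🟩🟩🟩⬜⬜🟫
❓❓❓❓❓🟩🟩🟩⬜🟩🟩
❓❓❓❓❓❓🟩⬜⬜⬜🟦
❓❓❓❓❓❓❓❓❓❓❓

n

⬛⬛⬛⬛⬛⬛⬛⬛⬛⬛⬛
⬛⬛⬛⬛⬛⬛⬛⬛⬛⬛⬛
⬛⬛⬛⬛⬛⬛⬛⬛⬛⬛⬛
⬛⬛⬛⬛⬛⬛⬛⬛⬛⬛⬛
❓❓❓🟩⬜🟩⬜⬛🟫🟦❓
❓❓❓🟩🟩🔴⬛🟩🟩🟩🟩
❓❓❓⬛🟩🟩⬜🟩🟦⬜🟫
❓❓❓🟩⬜🟫⬜⬜🟫🟩🟫
❓❓❓🟫⬜🟩🟩🟩⬜⬜🟫
❓❓❓❓❓🟩🟩🟩⬜🟩🟩
❓❓❓❓❓❓🟩⬜⬜⬜🟦

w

⬛⬛⬛⬛⬛⬛⬛⬛⬛⬛⬛
⬛⬛⬛⬛⬛⬛⬛⬛⬛⬛⬛
⬛⬛⬛⬛⬛⬛⬛⬛⬛⬛⬛
⬛⬛⬛⬛⬛⬛⬛⬛⬛⬛⬛
❓❓❓🟫🟩⬜🟩⬜⬛🟫🟦
❓❓❓🟩🟩🔴🟫⬛🟩🟩🟩
❓❓❓🟩⬛🟩🟩⬜🟩🟦⬜
❓❓❓🟫🟩⬜🟫⬜⬜🟫🟩
❓❓❓❓🟫⬜🟩🟩🟩⬜⬜
❓❓❓❓❓❓🟩🟩🟩⬜🟩
❓❓❓❓❓❓❓🟩⬜⬜⬜

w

⬛⬛⬛⬛⬛⬛⬛⬛⬛⬛⬛
⬛⬛⬛⬛⬛⬛⬛⬛⬛⬛⬛
⬛⬛⬛⬛⬛⬛⬛⬛⬛⬛⬛
⬛⬛⬛⬛⬛⬛⬛⬛⬛⬛⬛
❓❓❓🟩🟫🟩⬜🟩⬜⬛🟫
❓❓❓🟩🟩🔴🟩🟫⬛🟩🟩
❓❓❓🟦🟩⬛🟩🟩⬜🟩🟦
❓❓❓🟩🟫🟩⬜🟫⬜⬜🟫
❓❓❓❓❓🟫⬜🟩🟩🟩⬜
❓❓❓❓❓❓❓🟩🟩🟩⬜
❓❓❓❓❓❓❓❓🟩⬜⬜

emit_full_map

🟩🟫🟩⬜🟩⬜⬛🟫🟦❓
🟩🟩🔴🟩🟫⬛🟩🟩🟩🟩
🟦🟩⬛🟩🟩⬜🟩🟦⬜🟫
🟩🟫🟩⬜🟫⬜⬜🟫🟩🟫
❓❓🟫⬜🟩🟩🟩⬜⬜🟫
❓❓❓❓🟩🟩🟩⬜🟩🟩
❓❓❓❓❓🟩⬜⬜⬜🟦

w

⬛⬛⬛⬛⬛⬛⬛⬛⬛⬛⬛
⬛⬛⬛⬛⬛⬛⬛⬛⬛⬛⬛
⬛⬛⬛⬛⬛⬛⬛⬛⬛⬛⬛
⬛⬛⬛⬛⬛⬛⬛⬛⬛⬛⬛
❓❓❓⬛🟩🟫🟩⬜🟩⬜⬛
❓❓❓🟩🟩🔴🟩🟩🟫⬛🟩
❓❓❓🟩🟦🟩⬛🟩🟩⬜🟩
❓❓❓🟫🟩🟫🟩⬜🟫⬜⬜
❓❓❓❓❓❓🟫⬜🟩🟩🟩
❓❓❓❓❓❓❓❓🟩🟩🟩
❓❓❓❓❓❓❓❓❓🟩⬜

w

⬛⬛⬛⬛⬛⬛⬛⬛⬛⬛⬛
⬛⬛⬛⬛⬛⬛⬛⬛⬛⬛⬛
⬛⬛⬛⬛⬛⬛⬛⬛⬛⬛⬛
⬛⬛⬛⬛⬛⬛⬛⬛⬛⬛⬛
❓❓❓⬛⬛🟩🟫🟩⬜🟩⬜
❓❓❓🟩🟩🔴🟩🟩🟩🟫⬛
❓❓❓⬛🟩🟦🟩⬛🟩🟩⬜
❓❓❓⬜🟫🟩🟫🟩⬜🟫⬜
❓❓❓❓❓❓❓🟫⬜🟩🟩
❓❓❓❓❓❓❓❓❓🟩🟩
❓❓❓❓❓❓❓❓❓❓🟩

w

⬛⬛⬛⬛⬛⬛⬛⬛⬛⬛⬛
⬛⬛⬛⬛⬛⬛⬛⬛⬛⬛⬛
⬛⬛⬛⬛⬛⬛⬛⬛⬛⬛⬛
⬛⬛⬛⬛⬛⬛⬛⬛⬛⬛⬛
❓❓❓⬜⬛⬛🟩🟫🟩⬜🟩
❓❓❓🟩🟩🔴🟩🟩🟩🟩🟫
❓❓❓⬜⬛🟩🟦🟩⬛🟩🟩
❓❓❓🟩⬜🟫🟩🟫🟩⬜🟫
❓❓❓❓❓❓❓❓🟫⬜🟩
❓❓❓❓❓❓❓❓❓❓🟩
❓❓❓❓❓❓❓❓❓❓❓

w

⬛⬛⬛⬛⬛⬛⬛⬛⬛⬛⬛
⬛⬛⬛⬛⬛⬛⬛⬛⬛⬛⬛
⬛⬛⬛⬛⬛⬛⬛⬛⬛⬛⬛
⬛⬛⬛⬛⬛⬛⬛⬛⬛⬛⬛
⬛❓❓🟫⬜⬛⬛🟩🟫🟩⬜
⬛❓❓🟫🟩🔴🟩🟩🟩🟩🟩
⬛❓❓🟩⬜⬛🟩🟦🟩⬛🟩
⬛❓❓🟩🟩⬜🟫🟩🟫🟩⬜
⬛❓❓❓❓❓❓❓❓🟫⬜
⬛❓❓❓❓❓❓❓❓❓❓
⬛❓❓❓❓❓❓❓❓❓❓

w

⬛⬛⬛⬛⬛⬛⬛⬛⬛⬛⬛
⬛⬛⬛⬛⬛⬛⬛⬛⬛⬛⬛
⬛⬛⬛⬛⬛⬛⬛⬛⬛⬛⬛
⬛⬛⬛⬛⬛⬛⬛⬛⬛⬛⬛
⬛⬛❓⬜🟫⬜⬛⬛🟩🟫🟩
⬛⬛❓⬜🟫🔴🟩🟩🟩🟩🟩
⬛⬛❓🟩🟩⬜⬛🟩🟦🟩⬛
⬛⬛❓⬜🟩🟩⬜🟫🟩🟫🟩
⬛⬛❓❓❓❓❓❓❓❓🟫
⬛⬛❓❓❓❓❓❓❓❓❓
⬛⬛❓❓❓❓❓❓❓❓❓

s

⬛⬛⬛⬛⬛⬛⬛⬛⬛⬛⬛
⬛⬛⬛⬛⬛⬛⬛⬛⬛⬛⬛
⬛⬛⬛⬛⬛⬛⬛⬛⬛⬛⬛
⬛⬛❓⬜🟫⬜⬛⬛🟩🟫🟩
⬛⬛❓⬜🟫🟩🟩🟩🟩🟩🟩
⬛⬛❓🟩🟩🔴⬛🟩🟦🟩⬛
⬛⬛❓⬜🟩🟩⬜🟫🟩🟫🟩
⬛⬛❓🟦⬜🟩🟩🟩❓❓🟫
⬛⬛❓❓❓❓❓❓❓❓❓
⬛⬛❓❓❓❓❓❓❓❓❓
⬛⬛❓❓❓❓❓❓❓❓❓

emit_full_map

⬜🟫⬜⬛⬛🟩🟫🟩⬜🟩⬜⬛🟫🟦❓
⬜🟫🟩🟩🟩🟩🟩🟩🟩🟫⬛🟩🟩🟩🟩
🟩🟩🔴⬛🟩🟦🟩⬛🟩🟩⬜🟩🟦⬜🟫
⬜🟩🟩⬜🟫🟩🟫🟩⬜🟫⬜⬜🟫🟩🟫
🟦⬜🟩🟩🟩❓❓🟫⬜🟩🟩🟩⬜⬜🟫
❓❓❓❓❓❓❓❓❓🟩🟩🟩⬜🟩🟩
❓❓❓❓❓❓❓❓❓❓🟩⬜⬜⬜🟦

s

⬛⬛⬛⬛⬛⬛⬛⬛⬛⬛⬛
⬛⬛⬛⬛⬛⬛⬛⬛⬛⬛⬛
⬛⬛❓⬜🟫⬜⬛⬛🟩🟫🟩
⬛⬛❓⬜🟫🟩🟩🟩🟩🟩🟩
⬛⬛❓🟩🟩⬜⬛🟩🟦🟩⬛
⬛⬛❓⬜🟩🔴⬜🟫🟩🟫🟩
⬛⬛❓🟦⬜🟩🟩🟩❓❓🟫
⬛⬛❓⬜⬜🟫🟩🟩❓❓❓
⬛⬛❓❓❓❓❓❓❓❓❓
⬛⬛❓❓❓❓❓❓❓❓❓
⬛⬛❓❓❓❓❓❓❓❓❓

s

⬛⬛⬛⬛⬛⬛⬛⬛⬛⬛⬛
⬛⬛❓⬜🟫⬜⬛⬛🟩🟫🟩
⬛⬛❓⬜🟫🟩🟩🟩🟩🟩🟩
⬛⬛❓🟩🟩⬜⬛🟩🟦🟩⬛
⬛⬛❓⬜🟩🟩⬜🟫🟩🟫🟩
⬛⬛❓🟦⬜🔴🟩🟩❓❓🟫
⬛⬛❓⬜⬜🟫🟩🟩❓❓❓
⬛⬛❓⬜🟩🟫🟫🟩❓❓❓
⬛⬛❓❓❓❓❓❓❓❓❓
⬛⬛❓❓❓❓❓❓❓❓❓
⬛⬛❓❓❓❓❓❓❓❓❓

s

⬛⬛❓⬜🟫⬜⬛⬛🟩🟫🟩
⬛⬛❓⬜🟫🟩🟩🟩🟩🟩🟩
⬛⬛❓🟩🟩⬜⬛🟩🟦🟩⬛
⬛⬛❓⬜🟩🟩⬜🟫🟩🟫🟩
⬛⬛❓🟦⬜🟩🟩🟩❓❓🟫
⬛⬛❓⬜⬜🔴🟩🟩❓❓❓
⬛⬛❓⬜🟩🟫🟫🟩❓❓❓
⬛⬛❓🟫🟩🟩🟩🟩❓❓❓
⬛⬛❓❓❓❓❓❓❓❓❓
⬛⬛❓❓❓❓❓❓❓❓❓
⬛⬛❓❓❓❓❓❓❓❓❓

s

⬛⬛❓⬜🟫🟩🟩🟩🟩🟩🟩
⬛⬛❓🟩🟩⬜⬛🟩🟦🟩⬛
⬛⬛❓⬜🟩🟩⬜🟫🟩🟫🟩
⬛⬛❓🟦⬜🟩🟩🟩❓❓🟫
⬛⬛❓⬜⬜🟫🟩🟩❓❓❓
⬛⬛❓⬜🟩🔴🟫🟩❓❓❓
⬛⬛❓🟫🟩🟩🟩🟩❓❓❓
⬛⬛❓🟩🟫⬜🟩🟦❓❓❓
⬛⬛❓❓❓❓❓❓❓❓❓
⬛⬛❓❓❓❓❓❓❓❓❓
⬛⬛❓❓❓❓❓❓❓❓❓

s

⬛⬛❓🟩🟩⬜⬛🟩🟦🟩⬛
⬛⬛❓⬜🟩🟩⬜🟫🟩🟫🟩
⬛⬛❓🟦⬜🟩🟩🟩❓❓🟫
⬛⬛❓⬜⬜🟫🟩🟩❓❓❓
⬛⬛❓⬜🟩🟫🟫🟩❓❓❓
⬛⬛❓🟫🟩🔴🟩🟩❓❓❓
⬛⬛❓🟩🟫⬜🟩🟦❓❓❓
⬛⬛❓🟫🟩⬜🟩🟩❓❓❓
⬛⬛❓❓❓❓❓❓❓❓❓
⬛⬛❓❓❓❓❓❓❓❓❓
⬛⬛❓❓❓❓❓❓❓❓❓

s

⬛⬛❓⬜🟩🟩⬜🟫🟩🟫🟩
⬛⬛❓🟦⬜🟩🟩🟩❓❓🟫
⬛⬛❓⬜⬜🟫🟩🟩❓❓❓
⬛⬛❓⬜🟩🟫🟫🟩❓❓❓
⬛⬛❓🟫🟩🟩🟩🟩❓❓❓
⬛⬛❓🟩🟫🔴🟩🟦❓❓❓
⬛⬛❓🟫🟩⬜🟩🟩❓❓❓
⬛⬛❓🟦🟫🟩🟫🟩❓❓❓
⬛⬛❓❓❓❓❓❓❓❓❓
⬛⬛❓❓❓❓❓❓❓❓❓
⬛⬛❓❓❓❓❓❓❓❓❓

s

⬛⬛❓🟦⬜🟩🟩🟩❓❓🟫
⬛⬛❓⬜⬜🟫🟩🟩❓❓❓
⬛⬛❓⬜🟩🟫🟫🟩❓❓❓
⬛⬛❓🟫🟩🟩🟩🟩❓❓❓
⬛⬛❓🟩🟫⬜🟩🟦❓❓❓
⬛⬛❓🟫🟩🔴🟩🟩❓❓❓
⬛⬛❓🟦🟫🟩🟫🟩❓❓❓
⬛⬛❓⬜⬜🟩🟩⬜❓❓❓
⬛⬛❓❓❓❓❓❓❓❓❓
⬛⬛❓❓❓❓❓❓❓❓❓
⬛⬛❓❓❓❓❓❓❓❓❓

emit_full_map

⬜🟫⬜⬛⬛🟩🟫🟩⬜🟩⬜⬛🟫🟦❓
⬜🟫🟩🟩🟩🟩🟩🟩🟩🟫⬛🟩🟩🟩🟩
🟩🟩⬜⬛🟩🟦🟩⬛🟩🟩⬜🟩🟦⬜🟫
⬜🟩🟩⬜🟫🟩🟫🟩⬜🟫⬜⬜🟫🟩🟫
🟦⬜🟩🟩🟩❓❓🟫⬜🟩🟩🟩⬜⬜🟫
⬜⬜🟫🟩🟩❓❓❓❓🟩🟩🟩⬜🟩🟩
⬜🟩🟫🟫🟩❓❓❓❓❓🟩⬜⬜⬜🟦
🟫🟩🟩🟩🟩❓❓❓❓❓❓❓❓❓❓
🟩🟫⬜🟩🟦❓❓❓❓❓❓❓❓❓❓
🟫🟩🔴🟩🟩❓❓❓❓❓❓❓❓❓❓
🟦🟫🟩🟫🟩❓❓❓❓❓❓❓❓❓❓
⬜⬜🟩🟩⬜❓❓❓❓❓❓❓❓❓❓

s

⬛⬛❓⬜⬜🟫🟩🟩❓❓❓
⬛⬛❓⬜🟩🟫🟫🟩❓❓❓
⬛⬛❓🟫🟩🟩🟩🟩❓❓❓
⬛⬛❓🟩🟫⬜🟩🟦❓❓❓
⬛⬛❓🟫🟩⬜🟩🟩❓❓❓
⬛⬛❓🟦🟫🔴🟫🟩❓❓❓
⬛⬛❓⬜⬜🟩🟩⬜❓❓❓
⬛⬛❓⬜🟩🟩🟩🟦❓❓❓
⬛⬛❓❓❓❓❓❓❓❓❓
⬛⬛❓❓❓❓❓❓❓❓❓
⬛⬛❓❓❓❓❓❓❓❓❓

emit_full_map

⬜🟫⬜⬛⬛🟩🟫🟩⬜🟩⬜⬛🟫🟦❓
⬜🟫🟩🟩🟩🟩🟩🟩🟩🟫⬛🟩🟩🟩🟩
🟩🟩⬜⬛🟩🟦🟩⬛🟩🟩⬜🟩🟦⬜🟫
⬜🟩🟩⬜🟫🟩🟫🟩⬜🟫⬜⬜🟫🟩🟫
🟦⬜🟩🟩🟩❓❓🟫⬜🟩🟩🟩⬜⬜🟫
⬜⬜🟫🟩🟩❓❓❓❓🟩🟩🟩⬜🟩🟩
⬜🟩🟫🟫🟩❓❓❓❓❓🟩⬜⬜⬜🟦
🟫🟩🟩🟩🟩❓❓❓❓❓❓❓❓❓❓
🟩🟫⬜🟩🟦❓❓❓❓❓❓❓❓❓❓
🟫🟩⬜🟩🟩❓❓❓❓❓❓❓❓❓❓
🟦🟫🔴🟫🟩❓❓❓❓❓❓❓❓❓❓
⬜⬜🟩🟩⬜❓❓❓❓❓❓❓❓❓❓
⬜🟩🟩🟩🟦❓❓❓❓❓❓❓❓❓❓


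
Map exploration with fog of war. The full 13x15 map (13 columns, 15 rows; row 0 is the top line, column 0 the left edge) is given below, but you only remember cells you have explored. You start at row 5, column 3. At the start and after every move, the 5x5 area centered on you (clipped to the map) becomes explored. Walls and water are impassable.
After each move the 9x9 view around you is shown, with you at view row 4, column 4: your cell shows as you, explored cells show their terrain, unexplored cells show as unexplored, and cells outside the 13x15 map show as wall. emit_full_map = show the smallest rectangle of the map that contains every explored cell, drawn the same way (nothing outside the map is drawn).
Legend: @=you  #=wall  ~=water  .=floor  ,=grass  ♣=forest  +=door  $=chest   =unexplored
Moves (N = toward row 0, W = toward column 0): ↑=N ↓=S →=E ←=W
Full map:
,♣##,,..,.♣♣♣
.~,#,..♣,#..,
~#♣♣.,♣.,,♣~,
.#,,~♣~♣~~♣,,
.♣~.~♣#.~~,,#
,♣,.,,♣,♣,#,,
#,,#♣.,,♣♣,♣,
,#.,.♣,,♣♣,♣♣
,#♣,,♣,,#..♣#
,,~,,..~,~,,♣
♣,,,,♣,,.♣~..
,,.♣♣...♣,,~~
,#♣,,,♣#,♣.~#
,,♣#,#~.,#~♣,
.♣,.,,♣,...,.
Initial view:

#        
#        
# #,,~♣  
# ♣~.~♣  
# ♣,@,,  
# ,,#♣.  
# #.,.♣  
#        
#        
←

##       
##       
##.#,,~♣ 
##.♣~.~♣ 
##,♣@.,, 
###,,#♣. 
##,#.,.♣ 
##       
##       

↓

##       
##.#,,~♣ 
##.♣~.~♣ 
##,♣,.,, 
###,@#♣. 
##,#.,.♣ 
##,#♣,,  
##       
##       

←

###      
###.#,,~♣
###.♣~.~♣
###,♣,.,,
####@,#♣.
###,#.,.♣
###,#♣,, 
###      
###      

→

##       
##.#,,~♣ 
##.♣~.~♣ 
##,♣,.,, 
###,@#♣. 
##,#.,.♣ 
##,#♣,,  
##       
##       

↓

##.#,,~♣ 
##.♣~.~♣ 
##,♣,.,, 
###,,#♣. 
##,#@,.♣ 
##,#♣,,  
##,,~,,  
##       
##       

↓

##.♣~.~♣ 
##,♣,.,, 
###,,#♣. 
##,#.,.♣ 
##,#@,,  
##,,~,,  
##♣,,,,  
##       
##       

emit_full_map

.#,,~♣
.♣~.~♣
,♣,.,,
#,,#♣.
,#.,.♣
,#@,, 
,,~,, 
♣,,,, 

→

#.♣~.~♣  
#,♣,.,,  
##,,#♣.  
#,#.,.♣  
#,#♣@,♣  
#,,~,,.  
#♣,,,,♣  
#        
#        

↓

#,♣,.,,  
##,,#♣.  
#,#.,.♣  
#,#♣,,♣  
#,,~@,.  
#♣,,,,♣  
# ,.♣♣.  
#        
#        

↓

##,,#♣.  
#,#.,.♣  
#,#♣,,♣  
#,,~,,.  
#♣,,@,♣  
# ,.♣♣.  
# #♣,,,  
#        
#        

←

###,,#♣. 
##,#.,.♣ 
##,#♣,,♣ 
##,,~,,. 
##♣,@,,♣ 
##,,.♣♣. 
##,#♣,,, 
##       
##       

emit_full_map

.#,,~♣
.♣~.~♣
,♣,.,,
#,,#♣.
,#.,.♣
,#♣,,♣
,,~,,.
♣,@,,♣
,,.♣♣.
,#♣,,,

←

####,,#♣.
###,#.,.♣
###,#♣,,♣
###,,~,,.
###♣@,,,♣
###,,.♣♣.
###,#♣,,,
###      
###      

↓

###,#.,.♣
###,#♣,,♣
###,,~,,.
###♣,,,,♣
###,@.♣♣.
###,#♣,,,
###,,♣#  
###      
#########

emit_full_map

.#,,~♣
.♣~.~♣
,♣,.,,
#,,#♣.
,#.,.♣
,#♣,,♣
,,~,,.
♣,,,,♣
,@.♣♣.
,#♣,,,
,,♣#  


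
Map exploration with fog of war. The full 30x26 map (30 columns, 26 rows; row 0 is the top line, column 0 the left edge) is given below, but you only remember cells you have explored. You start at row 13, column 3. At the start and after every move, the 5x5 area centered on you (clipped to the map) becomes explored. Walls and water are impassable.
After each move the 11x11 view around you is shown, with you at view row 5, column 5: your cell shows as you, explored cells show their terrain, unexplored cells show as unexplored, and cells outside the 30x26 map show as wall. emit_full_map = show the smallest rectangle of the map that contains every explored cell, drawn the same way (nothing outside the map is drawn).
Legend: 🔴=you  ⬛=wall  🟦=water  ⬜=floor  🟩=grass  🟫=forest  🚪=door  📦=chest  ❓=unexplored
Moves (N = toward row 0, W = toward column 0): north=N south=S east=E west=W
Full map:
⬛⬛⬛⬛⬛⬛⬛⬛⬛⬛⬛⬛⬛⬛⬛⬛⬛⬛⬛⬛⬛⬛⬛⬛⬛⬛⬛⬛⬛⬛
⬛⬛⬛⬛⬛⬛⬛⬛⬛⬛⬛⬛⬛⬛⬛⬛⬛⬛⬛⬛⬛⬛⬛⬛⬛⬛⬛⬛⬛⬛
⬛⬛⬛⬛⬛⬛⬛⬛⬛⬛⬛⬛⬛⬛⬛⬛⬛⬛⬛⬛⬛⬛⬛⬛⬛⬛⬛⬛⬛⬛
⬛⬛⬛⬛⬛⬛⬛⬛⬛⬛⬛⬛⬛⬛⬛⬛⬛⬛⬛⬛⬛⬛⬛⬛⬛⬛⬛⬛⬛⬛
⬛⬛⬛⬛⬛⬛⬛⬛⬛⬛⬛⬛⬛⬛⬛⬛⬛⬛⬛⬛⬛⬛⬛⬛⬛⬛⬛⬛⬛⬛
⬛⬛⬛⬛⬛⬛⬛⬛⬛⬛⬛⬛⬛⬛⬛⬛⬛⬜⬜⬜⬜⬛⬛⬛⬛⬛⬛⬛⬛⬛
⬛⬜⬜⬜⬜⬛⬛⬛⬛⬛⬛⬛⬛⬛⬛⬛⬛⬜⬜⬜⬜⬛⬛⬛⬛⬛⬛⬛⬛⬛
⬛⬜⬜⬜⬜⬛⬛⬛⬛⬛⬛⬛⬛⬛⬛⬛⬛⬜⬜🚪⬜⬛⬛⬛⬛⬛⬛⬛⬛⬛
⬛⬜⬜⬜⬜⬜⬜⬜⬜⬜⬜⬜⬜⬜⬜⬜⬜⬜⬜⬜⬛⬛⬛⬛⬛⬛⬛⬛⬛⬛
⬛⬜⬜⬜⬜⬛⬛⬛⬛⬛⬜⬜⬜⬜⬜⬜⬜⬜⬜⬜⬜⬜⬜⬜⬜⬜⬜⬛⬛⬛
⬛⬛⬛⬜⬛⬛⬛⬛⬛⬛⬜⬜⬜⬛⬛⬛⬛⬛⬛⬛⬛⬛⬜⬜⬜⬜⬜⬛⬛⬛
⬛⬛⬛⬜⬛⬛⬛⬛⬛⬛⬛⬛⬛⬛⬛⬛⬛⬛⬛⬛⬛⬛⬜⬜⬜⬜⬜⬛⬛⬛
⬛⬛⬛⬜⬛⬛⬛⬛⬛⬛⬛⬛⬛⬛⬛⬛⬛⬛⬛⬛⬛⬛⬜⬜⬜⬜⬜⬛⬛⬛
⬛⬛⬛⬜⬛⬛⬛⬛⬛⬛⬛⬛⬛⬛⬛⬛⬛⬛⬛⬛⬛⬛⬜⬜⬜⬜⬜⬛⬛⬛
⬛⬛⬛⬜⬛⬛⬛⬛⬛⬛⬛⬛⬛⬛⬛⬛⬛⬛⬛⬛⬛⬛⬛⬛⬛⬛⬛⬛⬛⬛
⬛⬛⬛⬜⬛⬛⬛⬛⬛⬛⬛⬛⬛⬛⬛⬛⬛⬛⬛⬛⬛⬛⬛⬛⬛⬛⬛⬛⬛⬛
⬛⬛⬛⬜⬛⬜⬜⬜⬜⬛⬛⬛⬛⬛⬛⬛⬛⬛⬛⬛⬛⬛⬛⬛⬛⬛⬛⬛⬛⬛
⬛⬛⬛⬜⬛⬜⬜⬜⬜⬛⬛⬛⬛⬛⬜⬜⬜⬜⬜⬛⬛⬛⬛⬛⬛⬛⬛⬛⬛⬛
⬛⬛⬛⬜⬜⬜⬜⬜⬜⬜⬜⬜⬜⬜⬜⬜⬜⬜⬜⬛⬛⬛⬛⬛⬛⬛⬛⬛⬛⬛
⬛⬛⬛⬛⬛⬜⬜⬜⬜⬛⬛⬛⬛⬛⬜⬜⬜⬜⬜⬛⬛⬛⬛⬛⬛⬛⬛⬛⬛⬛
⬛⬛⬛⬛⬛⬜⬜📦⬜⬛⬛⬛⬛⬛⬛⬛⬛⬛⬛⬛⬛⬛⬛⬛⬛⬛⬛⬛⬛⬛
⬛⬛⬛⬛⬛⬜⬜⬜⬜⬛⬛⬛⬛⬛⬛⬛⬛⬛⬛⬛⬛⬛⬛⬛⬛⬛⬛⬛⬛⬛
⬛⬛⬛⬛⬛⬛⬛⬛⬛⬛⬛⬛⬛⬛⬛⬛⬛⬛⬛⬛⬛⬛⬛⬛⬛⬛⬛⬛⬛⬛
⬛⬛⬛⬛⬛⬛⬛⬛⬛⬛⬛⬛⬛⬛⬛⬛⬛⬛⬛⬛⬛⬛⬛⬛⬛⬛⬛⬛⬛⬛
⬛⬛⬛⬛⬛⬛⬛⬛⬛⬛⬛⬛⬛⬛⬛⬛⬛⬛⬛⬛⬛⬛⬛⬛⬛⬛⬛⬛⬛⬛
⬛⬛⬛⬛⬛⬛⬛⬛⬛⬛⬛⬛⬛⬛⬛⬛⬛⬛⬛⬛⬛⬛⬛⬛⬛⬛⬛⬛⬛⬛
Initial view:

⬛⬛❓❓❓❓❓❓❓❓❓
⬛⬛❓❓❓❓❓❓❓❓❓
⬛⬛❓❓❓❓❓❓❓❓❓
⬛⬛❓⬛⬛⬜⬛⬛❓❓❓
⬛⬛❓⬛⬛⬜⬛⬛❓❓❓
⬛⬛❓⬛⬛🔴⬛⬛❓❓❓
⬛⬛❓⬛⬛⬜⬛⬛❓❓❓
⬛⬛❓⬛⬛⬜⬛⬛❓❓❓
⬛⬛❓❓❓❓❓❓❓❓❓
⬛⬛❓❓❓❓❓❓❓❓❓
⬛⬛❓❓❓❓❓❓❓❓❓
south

⬛⬛❓❓❓❓❓❓❓❓❓
⬛⬛❓❓❓❓❓❓❓❓❓
⬛⬛❓⬛⬛⬜⬛⬛❓❓❓
⬛⬛❓⬛⬛⬜⬛⬛❓❓❓
⬛⬛❓⬛⬛⬜⬛⬛❓❓❓
⬛⬛❓⬛⬛🔴⬛⬛❓❓❓
⬛⬛❓⬛⬛⬜⬛⬛❓❓❓
⬛⬛❓⬛⬛⬜⬛⬜❓❓❓
⬛⬛❓❓❓❓❓❓❓❓❓
⬛⬛❓❓❓❓❓❓❓❓❓
⬛⬛❓❓❓❓❓❓❓❓❓

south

⬛⬛❓❓❓❓❓❓❓❓❓
⬛⬛❓⬛⬛⬜⬛⬛❓❓❓
⬛⬛❓⬛⬛⬜⬛⬛❓❓❓
⬛⬛❓⬛⬛⬜⬛⬛❓❓❓
⬛⬛❓⬛⬛⬜⬛⬛❓❓❓
⬛⬛❓⬛⬛🔴⬛⬛❓❓❓
⬛⬛❓⬛⬛⬜⬛⬜❓❓❓
⬛⬛❓⬛⬛⬜⬛⬜❓❓❓
⬛⬛❓❓❓❓❓❓❓❓❓
⬛⬛❓❓❓❓❓❓❓❓❓
⬛⬛❓❓❓❓❓❓❓❓❓

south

⬛⬛❓⬛⬛⬜⬛⬛❓❓❓
⬛⬛❓⬛⬛⬜⬛⬛❓❓❓
⬛⬛❓⬛⬛⬜⬛⬛❓❓❓
⬛⬛❓⬛⬛⬜⬛⬛❓❓❓
⬛⬛❓⬛⬛⬜⬛⬛❓❓❓
⬛⬛❓⬛⬛🔴⬛⬜❓❓❓
⬛⬛❓⬛⬛⬜⬛⬜❓❓❓
⬛⬛❓⬛⬛⬜⬜⬜❓❓❓
⬛⬛❓❓❓❓❓❓❓❓❓
⬛⬛❓❓❓❓❓❓❓❓❓
⬛⬛❓❓❓❓❓❓❓❓❓

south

⬛⬛❓⬛⬛⬜⬛⬛❓❓❓
⬛⬛❓⬛⬛⬜⬛⬛❓❓❓
⬛⬛❓⬛⬛⬜⬛⬛❓❓❓
⬛⬛❓⬛⬛⬜⬛⬛❓❓❓
⬛⬛❓⬛⬛⬜⬛⬜❓❓❓
⬛⬛❓⬛⬛🔴⬛⬜❓❓❓
⬛⬛❓⬛⬛⬜⬜⬜❓❓❓
⬛⬛❓⬛⬛⬛⬛⬜❓❓❓
⬛⬛❓❓❓❓❓❓❓❓❓
⬛⬛❓❓❓❓❓❓❓❓❓
⬛⬛❓❓❓❓❓❓❓❓❓

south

⬛⬛❓⬛⬛⬜⬛⬛❓❓❓
⬛⬛❓⬛⬛⬜⬛⬛❓❓❓
⬛⬛❓⬛⬛⬜⬛⬛❓❓❓
⬛⬛❓⬛⬛⬜⬛⬜❓❓❓
⬛⬛❓⬛⬛⬜⬛⬜❓❓❓
⬛⬛❓⬛⬛🔴⬜⬜❓❓❓
⬛⬛❓⬛⬛⬛⬛⬜❓❓❓
⬛⬛❓⬛⬛⬛⬛⬜❓❓❓
⬛⬛❓❓❓❓❓❓❓❓❓
⬛⬛❓❓❓❓❓❓❓❓❓
⬛⬛❓❓❓❓❓❓❓❓❓

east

⬛❓⬛⬛⬜⬛⬛❓❓❓❓
⬛❓⬛⬛⬜⬛⬛❓❓❓❓
⬛❓⬛⬛⬜⬛⬛❓❓❓❓
⬛❓⬛⬛⬜⬛⬜⬜❓❓❓
⬛❓⬛⬛⬜⬛⬜⬜❓❓❓
⬛❓⬛⬛⬜🔴⬜⬜❓❓❓
⬛❓⬛⬛⬛⬛⬜⬜❓❓❓
⬛❓⬛⬛⬛⬛⬜⬜❓❓❓
⬛❓❓❓❓❓❓❓❓❓❓
⬛❓❓❓❓❓❓❓❓❓❓
⬛❓❓❓❓❓❓❓❓❓❓

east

❓⬛⬛⬜⬛⬛❓❓❓❓❓
❓⬛⬛⬜⬛⬛❓❓❓❓❓
❓⬛⬛⬜⬛⬛❓❓❓❓❓
❓⬛⬛⬜⬛⬜⬜⬜❓❓❓
❓⬛⬛⬜⬛⬜⬜⬜❓❓❓
❓⬛⬛⬜⬜🔴⬜⬜❓❓❓
❓⬛⬛⬛⬛⬜⬜⬜❓❓❓
❓⬛⬛⬛⬛⬜⬜📦❓❓❓
❓❓❓❓❓❓❓❓❓❓❓
❓❓❓❓❓❓❓❓❓❓❓
❓❓❓❓❓❓❓❓❓❓❓

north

❓⬛⬛⬜⬛⬛❓❓❓❓❓
❓⬛⬛⬜⬛⬛❓❓❓❓❓
❓⬛⬛⬜⬛⬛❓❓❓❓❓
❓⬛⬛⬜⬛⬛⬛⬛❓❓❓
❓⬛⬛⬜⬛⬜⬜⬜❓❓❓
❓⬛⬛⬜⬛🔴⬜⬜❓❓❓
❓⬛⬛⬜⬜⬜⬜⬜❓❓❓
❓⬛⬛⬛⬛⬜⬜⬜❓❓❓
❓⬛⬛⬛⬛⬜⬜📦❓❓❓
❓❓❓❓❓❓❓❓❓❓❓
❓❓❓❓❓❓❓❓❓❓❓

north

❓⬛⬛⬜⬛⬛❓❓❓❓❓
❓⬛⬛⬜⬛⬛❓❓❓❓❓
❓⬛⬛⬜⬛⬛❓❓❓❓❓
❓⬛⬛⬜⬛⬛⬛⬛❓❓❓
❓⬛⬛⬜⬛⬛⬛⬛❓❓❓
❓⬛⬛⬜⬛🔴⬜⬜❓❓❓
❓⬛⬛⬜⬛⬜⬜⬜❓❓❓
❓⬛⬛⬜⬜⬜⬜⬜❓❓❓
❓⬛⬛⬛⬛⬜⬜⬜❓❓❓
❓⬛⬛⬛⬛⬜⬜📦❓❓❓
❓❓❓❓❓❓❓❓❓❓❓

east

⬛⬛⬜⬛⬛❓❓❓❓❓❓
⬛⬛⬜⬛⬛❓❓❓❓❓❓
⬛⬛⬜⬛⬛❓❓❓❓❓❓
⬛⬛⬜⬛⬛⬛⬛⬛❓❓❓
⬛⬛⬜⬛⬛⬛⬛⬛❓❓❓
⬛⬛⬜⬛⬜🔴⬜⬜❓❓❓
⬛⬛⬜⬛⬜⬜⬜⬜❓❓❓
⬛⬛⬜⬜⬜⬜⬜⬜❓❓❓
⬛⬛⬛⬛⬜⬜⬜❓❓❓❓
⬛⬛⬛⬛⬜⬜📦❓❓❓❓
❓❓❓❓❓❓❓❓❓❓❓

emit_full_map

⬛⬛⬜⬛⬛❓❓❓
⬛⬛⬜⬛⬛❓❓❓
⬛⬛⬜⬛⬛❓❓❓
⬛⬛⬜⬛⬛⬛⬛⬛
⬛⬛⬜⬛⬛⬛⬛⬛
⬛⬛⬜⬛⬜🔴⬜⬜
⬛⬛⬜⬛⬜⬜⬜⬜
⬛⬛⬜⬜⬜⬜⬜⬜
⬛⬛⬛⬛⬜⬜⬜❓
⬛⬛⬛⬛⬜⬜📦❓

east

⬛⬜⬛⬛❓❓❓❓❓❓❓
⬛⬜⬛⬛❓❓❓❓❓❓❓
⬛⬜⬛⬛❓❓❓❓❓❓❓
⬛⬜⬛⬛⬛⬛⬛⬛❓❓❓
⬛⬜⬛⬛⬛⬛⬛⬛❓❓❓
⬛⬜⬛⬜⬜🔴⬜⬛❓❓❓
⬛⬜⬛⬜⬜⬜⬜⬛❓❓❓
⬛⬜⬜⬜⬜⬜⬜⬜❓❓❓
⬛⬛⬛⬜⬜⬜❓❓❓❓❓
⬛⬛⬛⬜⬜📦❓❓❓❓❓
❓❓❓❓❓❓❓❓❓❓❓

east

⬜⬛⬛❓❓❓❓❓❓❓❓
⬜⬛⬛❓❓❓❓❓❓❓❓
⬜⬛⬛❓❓❓❓❓❓❓❓
⬜⬛⬛⬛⬛⬛⬛⬛❓❓❓
⬜⬛⬛⬛⬛⬛⬛⬛❓❓❓
⬜⬛⬜⬜⬜🔴⬛⬛❓❓❓
⬜⬛⬜⬜⬜⬜⬛⬛❓❓❓
⬜⬜⬜⬜⬜⬜⬜⬜❓❓❓
⬛⬛⬜⬜⬜❓❓❓❓❓❓
⬛⬛⬜⬜📦❓❓❓❓❓❓
❓❓❓❓❓❓❓❓❓❓❓

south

⬜⬛⬛❓❓❓❓❓❓❓❓
⬜⬛⬛❓❓❓❓❓❓❓❓
⬜⬛⬛⬛⬛⬛⬛⬛❓❓❓
⬜⬛⬛⬛⬛⬛⬛⬛❓❓❓
⬜⬛⬜⬜⬜⬜⬛⬛❓❓❓
⬜⬛⬜⬜⬜🔴⬛⬛❓❓❓
⬜⬜⬜⬜⬜⬜⬜⬜❓❓❓
⬛⬛⬜⬜⬜⬜⬛⬛❓❓❓
⬛⬛⬜⬜📦❓❓❓❓❓❓
❓❓❓❓❓❓❓❓❓❓❓
❓❓❓❓❓❓❓❓❓❓❓

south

⬜⬛⬛❓❓❓❓❓❓❓❓
⬜⬛⬛⬛⬛⬛⬛⬛❓❓❓
⬜⬛⬛⬛⬛⬛⬛⬛❓❓❓
⬜⬛⬜⬜⬜⬜⬛⬛❓❓❓
⬜⬛⬜⬜⬜⬜⬛⬛❓❓❓
⬜⬜⬜⬜⬜🔴⬜⬜❓❓❓
⬛⬛⬜⬜⬜⬜⬛⬛❓❓❓
⬛⬛⬜⬜📦⬜⬛⬛❓❓❓
❓❓❓❓❓❓❓❓❓❓❓
❓❓❓❓❓❓❓❓❓❓❓
❓❓❓❓❓❓❓❓❓❓❓

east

⬛⬛❓❓❓❓❓❓❓❓❓
⬛⬛⬛⬛⬛⬛⬛❓❓❓❓
⬛⬛⬛⬛⬛⬛⬛❓❓❓❓
⬛⬜⬜⬜⬜⬛⬛⬛❓❓❓
⬛⬜⬜⬜⬜⬛⬛⬛❓❓❓
⬜⬜⬜⬜⬜🔴⬜⬜❓❓❓
⬛⬜⬜⬜⬜⬛⬛⬛❓❓❓
⬛⬜⬜📦⬜⬛⬛⬛❓❓❓
❓❓❓❓❓❓❓❓❓❓❓
❓❓❓❓❓❓❓❓❓❓❓
❓❓❓❓❓❓❓❓❓❓❓

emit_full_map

⬛⬛⬜⬛⬛❓❓❓❓❓❓
⬛⬛⬜⬛⬛❓❓❓❓❓❓
⬛⬛⬜⬛⬛❓❓❓❓❓❓
⬛⬛⬜⬛⬛⬛⬛⬛⬛⬛❓
⬛⬛⬜⬛⬛⬛⬛⬛⬛⬛❓
⬛⬛⬜⬛⬜⬜⬜⬜⬛⬛⬛
⬛⬛⬜⬛⬜⬜⬜⬜⬛⬛⬛
⬛⬛⬜⬜⬜⬜⬜⬜🔴⬜⬜
⬛⬛⬛⬛⬜⬜⬜⬜⬛⬛⬛
⬛⬛⬛⬛⬜⬜📦⬜⬛⬛⬛

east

⬛❓❓❓❓❓❓❓❓❓❓
⬛⬛⬛⬛⬛⬛❓❓❓❓❓
⬛⬛⬛⬛⬛⬛❓❓❓❓❓
⬜⬜⬜⬜⬛⬛⬛⬛❓❓❓
⬜⬜⬜⬜⬛⬛⬛⬛❓❓❓
⬜⬜⬜⬜⬜🔴⬜⬜❓❓❓
⬜⬜⬜⬜⬛⬛⬛⬛❓❓❓
⬜⬜📦⬜⬛⬛⬛⬛❓❓❓
❓❓❓❓❓❓❓❓❓❓❓
❓❓❓❓❓❓❓❓❓❓❓
❓❓❓❓❓❓❓❓❓❓❓

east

❓❓❓❓❓❓❓❓❓❓❓
⬛⬛⬛⬛⬛❓❓❓❓❓❓
⬛⬛⬛⬛⬛❓❓❓❓❓❓
⬜⬜⬜⬛⬛⬛⬛⬛❓❓❓
⬜⬜⬜⬛⬛⬛⬛⬛❓❓❓
⬜⬜⬜⬜⬜🔴⬜⬜❓❓❓
⬜⬜⬜⬛⬛⬛⬛⬛❓❓❓
⬜📦⬜⬛⬛⬛⬛⬛❓❓❓
❓❓❓❓❓❓❓❓❓❓❓
❓❓❓❓❓❓❓❓❓❓❓
❓❓❓❓❓❓❓❓❓❓❓

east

❓❓❓❓❓❓❓❓❓❓❓
⬛⬛⬛⬛❓❓❓❓❓❓❓
⬛⬛⬛⬛❓❓❓❓❓❓❓
⬜⬜⬛⬛⬛⬛⬛⬛❓❓❓
⬜⬜⬛⬛⬛⬛⬛⬜❓❓❓
⬜⬜⬜⬜⬜🔴⬜⬜❓❓❓
⬜⬜⬛⬛⬛⬛⬛⬜❓❓❓
📦⬜⬛⬛⬛⬛⬛⬛❓❓❓
❓❓❓❓❓❓❓❓❓❓❓
❓❓❓❓❓❓❓❓❓❓❓
❓❓❓❓❓❓❓❓❓❓❓

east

❓❓❓❓❓❓❓❓❓❓❓
⬛⬛⬛❓❓❓❓❓❓❓❓
⬛⬛⬛❓❓❓❓❓❓❓❓
⬜⬛⬛⬛⬛⬛⬛⬛❓❓❓
⬜⬛⬛⬛⬛⬛⬜⬜❓❓❓
⬜⬜⬜⬜⬜🔴⬜⬜❓❓❓
⬜⬛⬛⬛⬛⬛⬜⬜❓❓❓
⬜⬛⬛⬛⬛⬛⬛⬛❓❓❓
❓❓❓❓❓❓❓❓❓❓❓
❓❓❓❓❓❓❓❓❓❓❓
❓❓❓❓❓❓❓❓❓❓❓

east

❓❓❓❓❓❓❓❓❓❓❓
⬛⬛❓❓❓❓❓❓❓❓❓
⬛⬛❓❓❓❓❓❓❓❓❓
⬛⬛⬛⬛⬛⬛⬛⬛❓❓❓
⬛⬛⬛⬛⬛⬜⬜⬜❓❓❓
⬜⬜⬜⬜⬜🔴⬜⬜❓❓❓
⬛⬛⬛⬛⬛⬜⬜⬜❓❓❓
⬛⬛⬛⬛⬛⬛⬛⬛❓❓❓
❓❓❓❓❓❓❓❓❓❓❓
❓❓❓❓❓❓❓❓❓❓❓
❓❓❓❓❓❓❓❓❓❓❓

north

❓❓❓❓❓❓❓❓❓❓❓
❓❓❓❓❓❓❓❓❓❓❓
⬛⬛❓❓❓❓❓❓❓❓❓
⬛⬛❓⬛⬛⬛⬛⬛❓❓❓
⬛⬛⬛⬛⬛⬛⬛⬛❓❓❓
⬛⬛⬛⬛⬛🔴⬜⬜❓❓❓
⬜⬜⬜⬜⬜⬜⬜⬜❓❓❓
⬛⬛⬛⬛⬛⬜⬜⬜❓❓❓
⬛⬛⬛⬛⬛⬛⬛⬛❓❓❓
❓❓❓❓❓❓❓❓❓❓❓
❓❓❓❓❓❓❓❓❓❓❓

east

❓❓❓❓❓❓❓❓❓❓❓
❓❓❓❓❓❓❓❓❓❓❓
⬛❓❓❓❓❓❓❓❓❓❓
⬛❓⬛⬛⬛⬛⬛⬛❓❓❓
⬛⬛⬛⬛⬛⬛⬛⬛❓❓❓
⬛⬛⬛⬛⬜🔴⬜⬜❓❓❓
⬜⬜⬜⬜⬜⬜⬜⬜❓❓❓
⬛⬛⬛⬛⬜⬜⬜⬜❓❓❓
⬛⬛⬛⬛⬛⬛⬛❓❓❓❓
❓❓❓❓❓❓❓❓❓❓❓
❓❓❓❓❓❓❓❓❓❓❓

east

❓❓❓❓❓❓❓❓❓❓❓
❓❓❓❓❓❓❓❓❓❓❓
❓❓❓❓❓❓❓❓❓❓❓
❓⬛⬛⬛⬛⬛⬛⬛❓❓❓
⬛⬛⬛⬛⬛⬛⬛⬛❓❓❓
⬛⬛⬛⬜⬜🔴⬜⬜❓❓❓
⬜⬜⬜⬜⬜⬜⬜⬜❓❓❓
⬛⬛⬛⬜⬜⬜⬜⬜❓❓❓
⬛⬛⬛⬛⬛⬛❓❓❓❓❓
❓❓❓❓❓❓❓❓❓❓❓
❓❓❓❓❓❓❓❓❓❓❓

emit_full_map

⬛⬛⬜⬛⬛❓❓❓❓❓❓❓❓❓❓❓❓❓
⬛⬛⬜⬛⬛❓❓❓❓❓❓❓❓❓❓❓❓❓
⬛⬛⬜⬛⬛❓❓❓❓❓❓❓❓❓❓❓❓❓
⬛⬛⬜⬛⬛⬛⬛⬛⬛⬛❓❓❓❓❓❓❓❓
⬛⬛⬜⬛⬛⬛⬛⬛⬛⬛❓⬛⬛⬛⬛⬛⬛⬛
⬛⬛⬜⬛⬜⬜⬜⬜⬛⬛⬛⬛⬛⬛⬛⬛⬛⬛
⬛⬛⬜⬛⬜⬜⬜⬜⬛⬛⬛⬛⬛⬜⬜🔴⬜⬜
⬛⬛⬜⬜⬜⬜⬜⬜⬜⬜⬜⬜⬜⬜⬜⬜⬜⬜
⬛⬛⬛⬛⬜⬜⬜⬜⬛⬛⬛⬛⬛⬜⬜⬜⬜⬜
⬛⬛⬛⬛⬜⬜📦⬜⬛⬛⬛⬛⬛⬛⬛⬛❓❓

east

❓❓❓❓❓❓❓❓❓❓❓
❓❓❓❓❓❓❓❓❓❓❓
❓❓❓❓❓❓❓❓❓❓❓
⬛⬛⬛⬛⬛⬛⬛⬛❓❓❓
⬛⬛⬛⬛⬛⬛⬛⬛❓❓❓
⬛⬛⬜⬜⬜🔴⬜⬛❓❓❓
⬜⬜⬜⬜⬜⬜⬜⬛❓❓❓
⬛⬛⬜⬜⬜⬜⬜⬛❓❓❓
⬛⬛⬛⬛⬛❓❓❓❓❓❓
❓❓❓❓❓❓❓❓❓❓❓
❓❓❓❓❓❓❓❓❓❓❓

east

❓❓❓❓❓❓❓❓❓❓❓
❓❓❓❓❓❓❓❓❓❓❓
❓❓❓❓❓❓❓❓❓❓❓
⬛⬛⬛⬛⬛⬛⬛⬛❓❓❓
⬛⬛⬛⬛⬛⬛⬛⬛❓❓❓
⬛⬜⬜⬜⬜🔴⬛⬛❓❓❓
⬜⬜⬜⬜⬜⬜⬛⬛❓❓❓
⬛⬜⬜⬜⬜⬜⬛⬛❓❓❓
⬛⬛⬛⬛❓❓❓❓❓❓❓
❓❓❓❓❓❓❓❓❓❓❓
❓❓❓❓❓❓❓❓❓❓❓

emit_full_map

⬛⬛⬜⬛⬛❓❓❓❓❓❓❓❓❓❓❓❓❓❓❓
⬛⬛⬜⬛⬛❓❓❓❓❓❓❓❓❓❓❓❓❓❓❓
⬛⬛⬜⬛⬛❓❓❓❓❓❓❓❓❓❓❓❓❓❓❓
⬛⬛⬜⬛⬛⬛⬛⬛⬛⬛❓❓❓❓❓❓❓❓❓❓
⬛⬛⬜⬛⬛⬛⬛⬛⬛⬛❓⬛⬛⬛⬛⬛⬛⬛⬛⬛
⬛⬛⬜⬛⬜⬜⬜⬜⬛⬛⬛⬛⬛⬛⬛⬛⬛⬛⬛⬛
⬛⬛⬜⬛⬜⬜⬜⬜⬛⬛⬛⬛⬛⬜⬜⬜⬜🔴⬛⬛
⬛⬛⬜⬜⬜⬜⬜⬜⬜⬜⬜⬜⬜⬜⬜⬜⬜⬜⬛⬛
⬛⬛⬛⬛⬜⬜⬜⬜⬛⬛⬛⬛⬛⬜⬜⬜⬜⬜⬛⬛
⬛⬛⬛⬛⬜⬜📦⬜⬛⬛⬛⬛⬛⬛⬛⬛❓❓❓❓
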